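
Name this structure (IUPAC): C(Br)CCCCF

The longest continuous carbon chain has 5 atoms, so the parent hydride is pentane.
Number the chain so that the locant sets are identical either way, so the alphabetically earlier bromo substituent takes the lower locant (1 rather than 5).
That gives a bromo group at C-1; a fluoro group at C-5.
Prefixes are listed alphabetically: bromo, fluoro.
Assembling the pieces gives 1-bromo-5-fluoropentane.

1-bromo-5-fluoropentane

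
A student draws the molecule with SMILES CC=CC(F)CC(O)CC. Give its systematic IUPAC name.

The longest carbon chain that includes the –OH group and the multiple bond has 8 carbons, so the parent hydride is octane.
An alcohol (–OH) is the principal characteristic group, giving the suffix -ol.
The chain contains a C=C double bond, so the unsaturation ending is -ene.
The numbering direction is chosen so that numbering from this end puts the hydroxyl group at C-3 rather than C-6.
That gives the hydroxyl at C-3; the double bond between C-6 and C-7; a fluoro group at C-5.
Putting it together: 5-fluorooct-6-en-3-ol.

5-fluorooct-6-en-3-ol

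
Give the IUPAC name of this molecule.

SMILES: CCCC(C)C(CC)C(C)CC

4-ethyl-3,5-dimethyloctane

The parent chain contains 8 carbons (octane).
Number the chain so that the substituent locant set {3,4,5} is lower than {4,5,6} at the first point of difference.
With this numbering: an ethyl group at C-4; methyl groups at C-3 and C-5.
Substituent prefixes are cited in alphabetical order (multiplying prefixes like di-/tri- are ignored for ordering).
Assembling the pieces gives 4-ethyl-3,5-dimethyloctane.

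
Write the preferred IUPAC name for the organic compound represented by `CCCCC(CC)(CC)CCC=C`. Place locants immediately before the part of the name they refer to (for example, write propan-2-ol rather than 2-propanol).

5,5-diethylnon-1-ene

The longest chain bearing the multiple bond is 9 carbons long (nonane).
A C=C double bond in the chain gives the infix -ene-.
The numbering direction is chosen so that numbering from this end puts the double bond at C-1 rather than C-8.
With this numbering: the double bond between C-1 and C-2; two ethyl groups at C-5.
Putting it together: 5,5-diethylnon-1-ene.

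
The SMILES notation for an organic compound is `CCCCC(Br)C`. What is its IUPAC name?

The longest carbon chain is 6 atoms: the parent is hexane.
Number the chain so that the substituent locant set {2} is lower than {5} at the first point of difference.
That gives a bromo group at C-2.
Assembling the pieces gives 2-bromohexane.

2-bromohexane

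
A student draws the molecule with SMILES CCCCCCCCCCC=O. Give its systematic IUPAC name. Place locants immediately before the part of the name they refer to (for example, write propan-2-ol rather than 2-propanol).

undecanal

The longest carbon chain that includes the –CHO group has 11 carbons, so the parent hydride is undecane.
The highest-priority functional group is an aldehyde (terminal –CHO), so the name ends in -al.
Choose the numbering such that the aldehyde carbon is C-1 by definition.
Putting it together: undecanal.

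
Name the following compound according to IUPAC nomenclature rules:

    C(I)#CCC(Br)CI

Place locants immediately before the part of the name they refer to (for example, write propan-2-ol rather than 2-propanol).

4-bromo-1,5-diiodopent-1-yne

Counting along the main chain through the multiple bond gives 5 carbons: the parent is pentane.
The chain contains a C≡C triple bond, so the unsaturation ending is -yne.
Choose the numbering such that numbering from this end puts the triple bond at C-1 rather than C-4.
This places the triple bond between C-1 and C-2; a bromo group at C-4; iodo groups at C-1 and C-5.
The substituents are ordered alphabetically, ignoring any di-/tri- multipliers.
The name is 4-bromo-1,5-diiodopent-1-yne.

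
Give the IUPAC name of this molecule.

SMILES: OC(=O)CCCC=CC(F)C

7-fluorooct-5-enoic acid

The longest chain bearing the –COOH group and the multiple bond is 8 carbons long (octane).
A carboxylic acid (terminal –COOH) is the principal characteristic group, giving the suffix -oic acid.
There is one C=C double bond, indicated by the ending -ene.
Choose the numbering such that the carboxylic acid carbon is C-1 by definition.
That gives the double bond between C-5 and C-6; a fluoro group at C-7.
Putting it together: 7-fluorooct-5-enoic acid.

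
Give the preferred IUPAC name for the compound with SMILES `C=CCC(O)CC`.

hex-5-en-3-ol

Counting along the main chain through the –OH group and the multiple bond gives 6 carbons: the parent is hexane.
An alcohol (–OH) is the principal characteristic group, giving the suffix -ol.
A C=C double bond in the chain gives the infix -ene-.
Choose the numbering such that numbering from this end puts the hydroxyl group at C-3 rather than C-4.
With this numbering: the hydroxyl at C-3; the double bond between C-5 and C-6.
Assembling the pieces gives hex-5-en-3-ol.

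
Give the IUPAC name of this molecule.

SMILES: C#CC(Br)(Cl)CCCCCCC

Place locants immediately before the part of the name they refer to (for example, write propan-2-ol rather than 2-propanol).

The longest chain bearing the multiple bond is 10 carbons long (decane).
A C≡C triple bond in the chain gives the infix -yne-.
Choose the numbering such that numbering from this end puts the triple bond at C-1 rather than C-9.
This places the triple bond between C-1 and C-2; a bromo group at C-3; a chloro group at C-3.
Substituent prefixes are cited in alphabetical order (multiplying prefixes like di-/tri- are ignored for ordering).
Putting it together: 3-bromo-3-chlorodec-1-yne.

3-bromo-3-chlorodec-1-yne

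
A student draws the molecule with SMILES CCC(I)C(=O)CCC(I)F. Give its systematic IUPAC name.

Counting along the main chain through the carbonyl gives 7 carbons: the parent is heptane.
The principal characteristic group is a ketone (C=O on an internal carbon), named with the suffix -one.
Number the chain so that the substituent locant set {1,1,5} is lower than {3,7,7} at the first point of difference.
That gives the carbonyl at C-4; a fluoro group at C-1; iodo groups at C-1 and C-5.
Substituent prefixes are cited in alphabetical order (multiplying prefixes like di-/tri- are ignored for ordering).
Assembling the pieces gives 1-fluoro-1,5-diiodoheptan-4-one.

1-fluoro-1,5-diiodoheptan-4-one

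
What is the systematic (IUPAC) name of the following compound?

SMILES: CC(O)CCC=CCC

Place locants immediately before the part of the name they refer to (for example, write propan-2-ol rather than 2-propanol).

oct-5-en-2-ol

Counting along the main chain through the –OH group and the multiple bond gives 8 carbons: the parent is octane.
The principal characteristic group is an alcohol (–OH), named with the suffix -ol.
A C=C double bond in the chain gives the infix -ene-.
Number the chain so that numbering from this end puts the hydroxyl group at C-2 rather than C-7.
This places the hydroxyl at C-2; the double bond between C-5 and C-6.
Putting it together: oct-5-en-2-ol.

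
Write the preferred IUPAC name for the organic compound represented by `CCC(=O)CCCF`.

The longest carbon chain that includes the carbonyl has 6 carbons, so the parent hydride is hexane.
The principal characteristic group is a ketone (C=O on an internal carbon), named with the suffix -one.
The numbering direction is chosen so that numbering from this end puts the carbonyl group at C-3 rather than C-4.
That gives the carbonyl at C-3; a fluoro group at C-6.
Putting it together: 6-fluorohexan-3-one.

6-fluorohexan-3-one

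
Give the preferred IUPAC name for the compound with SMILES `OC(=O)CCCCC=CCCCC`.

undec-6-enoic acid

Counting along the main chain through the –COOH group and the multiple bond gives 11 carbons: the parent is undecane.
A carboxylic acid (terminal –COOH) is the principal characteristic group, giving the suffix -oic acid.
The chain contains a C=C double bond, so the unsaturation ending is -ene.
Choose the numbering such that the carboxylic acid carbon is C-1 by definition.
With this numbering: the double bond between C-6 and C-7.
Putting it together: undec-6-enoic acid.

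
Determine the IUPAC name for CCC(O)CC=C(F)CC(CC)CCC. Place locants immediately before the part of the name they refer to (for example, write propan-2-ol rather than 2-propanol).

The longest chain bearing the –OH group and the multiple bond is 11 carbons long (undecane).
The highest-priority functional group is an alcohol (–OH), so the name ends in -ol.
A C=C double bond in the chain gives the infix -ene-.
Choose the numbering such that numbering from this end puts the hydroxyl group at C-3 rather than C-9.
With this numbering: the hydroxyl at C-3; the double bond between C-5 and C-6; an ethyl group at C-8; a fluoro group at C-6.
The substituents are ordered alphabetically, ignoring any di-/tri- multipliers.
Putting it together: 8-ethyl-6-fluoroundec-5-en-3-ol.

8-ethyl-6-fluoroundec-5-en-3-ol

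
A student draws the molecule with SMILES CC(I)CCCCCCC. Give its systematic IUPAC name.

The longest carbon chain is 9 atoms: the parent is nonane.
Choose the numbering such that the substituent locant set {2} is lower than {8} at the first point of difference.
This places an iodo group at C-2.
The name is 2-iodononane.

2-iodononane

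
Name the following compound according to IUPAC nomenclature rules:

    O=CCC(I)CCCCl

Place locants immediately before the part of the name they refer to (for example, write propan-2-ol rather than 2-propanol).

6-chloro-3-iodohexanal

The longest chain bearing the –CHO group is 6 carbons long (hexane).
An aldehyde (terminal –CHO) is the principal characteristic group, giving the suffix -al.
Number the chain so that the aldehyde carbon is C-1 by definition.
This places a chloro group at C-6; an iodo group at C-3.
Substituent prefixes are cited in alphabetical order (multiplying prefixes like di-/tri- are ignored for ordering).
Assembling the pieces gives 6-chloro-3-iodohexanal.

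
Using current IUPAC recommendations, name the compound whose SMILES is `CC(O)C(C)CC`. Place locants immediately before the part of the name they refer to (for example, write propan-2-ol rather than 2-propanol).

The longest chain bearing the –OH group is 5 carbons long (pentane).
The highest-priority functional group is an alcohol (–OH), so the name ends in -ol.
Number the chain so that numbering from this end puts the hydroxyl group at C-2 rather than C-4.
With this numbering: the hydroxyl at C-2; a methyl group at C-3.
Putting it together: 3-methylpentan-2-ol.

3-methylpentan-2-ol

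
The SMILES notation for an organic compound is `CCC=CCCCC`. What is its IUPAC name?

The longest carbon chain that includes the multiple bond has 8 carbons, so the parent hydride is octane.
There is one C=C double bond, indicated by the ending -ene.
Choose the numbering such that numbering from this end puts the double bond at C-3 rather than C-5.
With this numbering: the double bond between C-3 and C-4.
Putting it together: oct-3-ene.

oct-3-ene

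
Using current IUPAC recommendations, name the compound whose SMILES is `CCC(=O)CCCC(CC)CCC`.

7-ethyldecan-3-one

Counting along the main chain through the carbonyl gives 10 carbons: the parent is decane.
A ketone (C=O on an internal carbon) is the principal characteristic group, giving the suffix -one.
Choose the numbering such that numbering from this end puts the carbonyl group at C-3 rather than C-8.
With this numbering: the carbonyl at C-3; an ethyl group at C-7.
The name is 7-ethyldecan-3-one.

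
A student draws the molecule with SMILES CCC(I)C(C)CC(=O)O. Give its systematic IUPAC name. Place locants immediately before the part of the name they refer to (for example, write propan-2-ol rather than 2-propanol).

4-iodo-3-methylhexanoic acid

The longest carbon chain that includes the –COOH group has 6 carbons, so the parent hydride is hexane.
The highest-priority functional group is a carboxylic acid (terminal –COOH), so the name ends in -oic acid.
Number the chain so that the carboxylic acid carbon is C-1 by definition.
With this numbering: an iodo group at C-4; a methyl group at C-3.
The substituents are ordered alphabetically, ignoring any di-/tri- multipliers.
Assembling the pieces gives 4-iodo-3-methylhexanoic acid.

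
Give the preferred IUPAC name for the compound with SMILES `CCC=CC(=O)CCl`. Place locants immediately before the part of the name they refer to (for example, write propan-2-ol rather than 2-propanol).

The longest carbon chain that includes the carbonyl and the multiple bond has 6 carbons, so the parent hydride is hexane.
The principal characteristic group is a ketone (C=O on an internal carbon), named with the suffix -one.
A C=C double bond in the chain gives the infix -ene-.
Number the chain so that numbering from this end puts the carbonyl group at C-2 rather than C-5.
That gives the carbonyl at C-2; the double bond between C-3 and C-4; a chloro group at C-1.
The name is 1-chlorohex-3-en-2-one.

1-chlorohex-3-en-2-one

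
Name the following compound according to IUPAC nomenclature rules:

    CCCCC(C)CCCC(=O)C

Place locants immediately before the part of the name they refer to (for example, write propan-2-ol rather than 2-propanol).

6-methyldecan-2-one

The longest carbon chain that includes the carbonyl has 10 carbons, so the parent hydride is decane.
The highest-priority functional group is a ketone (C=O on an internal carbon), so the name ends in -one.
Number the chain so that numbering from this end puts the carbonyl group at C-2 rather than C-9.
With this numbering: the carbonyl at C-2; a methyl group at C-6.
Putting it together: 6-methyldecan-2-one.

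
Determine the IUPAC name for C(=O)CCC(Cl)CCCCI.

4-chloro-8-iodooctanal

The longest chain bearing the –CHO group is 8 carbons long (octane).
The highest-priority functional group is an aldehyde (terminal –CHO), so the name ends in -al.
Choose the numbering such that the aldehyde carbon is C-1 by definition.
This places a chloro group at C-4; an iodo group at C-8.
Prefixes are listed alphabetically: chloro, iodo.
Putting it together: 4-chloro-8-iodooctanal.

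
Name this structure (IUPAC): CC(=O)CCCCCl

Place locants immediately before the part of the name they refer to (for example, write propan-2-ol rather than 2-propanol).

6-chlorohexan-2-one

The longest chain bearing the carbonyl is 6 carbons long (hexane).
The highest-priority functional group is a ketone (C=O on an internal carbon), so the name ends in -one.
Choose the numbering such that numbering from this end puts the carbonyl group at C-2 rather than C-5.
This places the carbonyl at C-2; a chloro group at C-6.
Assembling the pieces gives 6-chlorohexan-2-one.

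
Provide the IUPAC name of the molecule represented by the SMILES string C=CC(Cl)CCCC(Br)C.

The longest chain bearing the multiple bond is 8 carbons long (octane).
The chain contains a C=C double bond, so the unsaturation ending is -ene.
Choose the numbering such that numbering from this end puts the double bond at C-1 rather than C-7.
This places the double bond between C-1 and C-2; a bromo group at C-7; a chloro group at C-3.
Prefixes are listed alphabetically: bromo, chloro.
Assembling the pieces gives 7-bromo-3-chlorooct-1-ene.

7-bromo-3-chlorooct-1-ene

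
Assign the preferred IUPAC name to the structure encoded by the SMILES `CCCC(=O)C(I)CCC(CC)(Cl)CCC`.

8-chloro-8-ethyl-5-iodoundecan-4-one

Counting along the main chain through the carbonyl gives 11 carbons: the parent is undecane.
The highest-priority functional group is a ketone (C=O on an internal carbon), so the name ends in -one.
Choose the numbering such that numbering from this end puts the carbonyl group at C-4 rather than C-8.
With this numbering: the carbonyl at C-4; a chloro group at C-8; an ethyl group at C-8; an iodo group at C-5.
The substituents are ordered alphabetically, ignoring any di-/tri- multipliers.
The name is 8-chloro-8-ethyl-5-iodoundecan-4-one.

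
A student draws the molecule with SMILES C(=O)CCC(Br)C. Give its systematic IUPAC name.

Counting along the main chain through the –CHO group gives 5 carbons: the parent is pentane.
An aldehyde (terminal –CHO) is the principal characteristic group, giving the suffix -al.
The numbering direction is chosen so that the aldehyde carbon is C-1 by definition.
This places a bromo group at C-4.
Assembling the pieces gives 4-bromopentanal.

4-bromopentanal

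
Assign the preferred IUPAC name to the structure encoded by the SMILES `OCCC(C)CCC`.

3-methylhexan-1-ol

The longest carbon chain that includes the –OH group has 6 carbons, so the parent hydride is hexane.
The principal characteristic group is an alcohol (–OH), named with the suffix -ol.
The numbering direction is chosen so that numbering from this end puts the hydroxyl group at C-1 rather than C-6.
This places the hydroxyl at C-1; a methyl group at C-3.
The name is 3-methylhexan-1-ol.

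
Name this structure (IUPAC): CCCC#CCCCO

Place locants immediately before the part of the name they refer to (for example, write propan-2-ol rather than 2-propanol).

The longest chain bearing the –OH group and the multiple bond is 8 carbons long (octane).
The principal characteristic group is an alcohol (–OH), named with the suffix -ol.
A C≡C triple bond in the chain gives the infix -yne-.
Number the chain so that numbering from this end puts the hydroxyl group at C-1 rather than C-8.
That gives the hydroxyl at C-1; the triple bond between C-4 and C-5.
Assembling the pieces gives oct-4-yn-1-ol.

oct-4-yn-1-ol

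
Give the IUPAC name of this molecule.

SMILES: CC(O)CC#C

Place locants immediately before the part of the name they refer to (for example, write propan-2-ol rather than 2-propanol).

Counting along the main chain through the –OH group and the multiple bond gives 5 carbons: the parent is pentane.
The highest-priority functional group is an alcohol (–OH), so the name ends in -ol.
There is one C≡C triple bond, indicated by the ending -yne.
The numbering direction is chosen so that numbering from this end puts the hydroxyl group at C-2 rather than C-4.
That gives the hydroxyl at C-2; the triple bond between C-4 and C-5.
Assembling the pieces gives pent-4-yn-2-ol.

pent-4-yn-2-ol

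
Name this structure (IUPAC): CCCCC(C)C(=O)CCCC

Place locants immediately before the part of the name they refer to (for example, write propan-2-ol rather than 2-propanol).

6-methyldecan-5-one

The longest carbon chain that includes the carbonyl has 10 carbons, so the parent hydride is decane.
A ketone (C=O on an internal carbon) is the principal characteristic group, giving the suffix -one.
Number the chain so that numbering from this end puts the carbonyl group at C-5 rather than C-6.
With this numbering: the carbonyl at C-5; a methyl group at C-6.
Putting it together: 6-methyldecan-5-one.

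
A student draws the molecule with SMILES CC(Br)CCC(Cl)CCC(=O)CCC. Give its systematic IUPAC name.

The longest chain bearing the carbonyl is 11 carbons long (undecane).
The principal characteristic group is a ketone (C=O on an internal carbon), named with the suffix -one.
The numbering direction is chosen so that numbering from this end puts the carbonyl group at C-4 rather than C-8.
With this numbering: the carbonyl at C-4; a bromo group at C-10; a chloro group at C-7.
Prefixes are listed alphabetically: bromo, chloro.
Putting it together: 10-bromo-7-chloroundecan-4-one.

10-bromo-7-chloroundecan-4-one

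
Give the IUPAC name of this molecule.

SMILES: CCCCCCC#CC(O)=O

The longest chain bearing the –COOH group and the multiple bond is 9 carbons long (nonane).
The highest-priority functional group is a carboxylic acid (terminal –COOH), so the name ends in -oic acid.
The chain contains a C≡C triple bond, so the unsaturation ending is -yne.
Number the chain so that the carboxylic acid carbon is C-1 by definition.
With this numbering: the triple bond between C-2 and C-3.
Putting it together: non-2-ynoic acid.

non-2-ynoic acid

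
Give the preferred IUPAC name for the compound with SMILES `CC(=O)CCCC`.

The longest carbon chain that includes the carbonyl has 6 carbons, so the parent hydride is hexane.
The highest-priority functional group is a ketone (C=O on an internal carbon), so the name ends in -one.
The numbering direction is chosen so that numbering from this end puts the carbonyl group at C-2 rather than C-5.
That gives the carbonyl at C-2.
Assembling the pieces gives hexan-2-one.

hexan-2-one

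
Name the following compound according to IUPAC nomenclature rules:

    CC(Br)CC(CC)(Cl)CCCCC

The parent chain contains 9 carbons (nonane).
Choose the numbering such that the substituent locant set {2,4,4} is lower than {6,6,8} at the first point of difference.
With this numbering: a bromo group at C-2; a chloro group at C-4; an ethyl group at C-4.
Prefixes are listed alphabetically: bromo, chloro, ethyl.
The name is 2-bromo-4-chloro-4-ethylnonane.

2-bromo-4-chloro-4-ethylnonane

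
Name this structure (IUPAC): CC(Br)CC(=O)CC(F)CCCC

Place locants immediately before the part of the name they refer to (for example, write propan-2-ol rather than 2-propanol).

The longest carbon chain that includes the carbonyl has 10 carbons, so the parent hydride is decane.
A ketone (C=O on an internal carbon) is the principal characteristic group, giving the suffix -one.
Number the chain so that numbering from this end puts the carbonyl group at C-4 rather than C-7.
With this numbering: the carbonyl at C-4; a bromo group at C-2; a fluoro group at C-6.
Substituent prefixes are cited in alphabetical order (multiplying prefixes like di-/tri- are ignored for ordering).
The name is 2-bromo-6-fluorodecan-4-one.

2-bromo-6-fluorodecan-4-one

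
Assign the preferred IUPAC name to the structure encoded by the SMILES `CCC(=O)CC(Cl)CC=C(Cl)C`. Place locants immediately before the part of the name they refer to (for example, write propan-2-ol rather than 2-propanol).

5,8-dichloronon-7-en-3-one

Counting along the main chain through the carbonyl and the multiple bond gives 9 carbons: the parent is nonane.
A ketone (C=O on an internal carbon) is the principal characteristic group, giving the suffix -one.
A C=C double bond in the chain gives the infix -ene-.
Choose the numbering such that numbering from this end puts the carbonyl group at C-3 rather than C-7.
That gives the carbonyl at C-3; the double bond between C-7 and C-8; chloro groups at C-5 and C-8.
The name is 5,8-dichloronon-7-en-3-one.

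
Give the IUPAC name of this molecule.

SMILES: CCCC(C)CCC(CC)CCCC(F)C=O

6-ethyl-2-fluoro-9-methyldodecanal

The longest chain bearing the –CHO group is 12 carbons long (dodecane).
An aldehyde (terminal –CHO) is the principal characteristic group, giving the suffix -al.
Choose the numbering such that the aldehyde carbon is C-1 by definition.
This places an ethyl group at C-6; a fluoro group at C-2; a methyl group at C-9.
Substituent prefixes are cited in alphabetical order (multiplying prefixes like di-/tri- are ignored for ordering).
The name is 6-ethyl-2-fluoro-9-methyldodecanal.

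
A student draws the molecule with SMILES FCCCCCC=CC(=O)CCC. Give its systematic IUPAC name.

The longest carbon chain that includes the carbonyl and the multiple bond has 11 carbons, so the parent hydride is undecane.
The principal characteristic group is a ketone (C=O on an internal carbon), named with the suffix -one.
There is one C=C double bond, indicated by the ending -ene.
Choose the numbering such that numbering from this end puts the carbonyl group at C-4 rather than C-8.
That gives the carbonyl at C-4; the double bond between C-5 and C-6; a fluoro group at C-11.
The name is 11-fluoroundec-5-en-4-one.

11-fluoroundec-5-en-4-one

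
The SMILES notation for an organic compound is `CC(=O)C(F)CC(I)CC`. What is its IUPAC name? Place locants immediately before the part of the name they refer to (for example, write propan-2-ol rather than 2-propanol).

3-fluoro-5-iodoheptan-2-one

The longest carbon chain that includes the carbonyl has 7 carbons, so the parent hydride is heptane.
The principal characteristic group is a ketone (C=O on an internal carbon), named with the suffix -one.
Choose the numbering such that numbering from this end puts the carbonyl group at C-2 rather than C-6.
This places the carbonyl at C-2; a fluoro group at C-3; an iodo group at C-5.
Prefixes are listed alphabetically: fluoro, iodo.
Assembling the pieces gives 3-fluoro-5-iodoheptan-2-one.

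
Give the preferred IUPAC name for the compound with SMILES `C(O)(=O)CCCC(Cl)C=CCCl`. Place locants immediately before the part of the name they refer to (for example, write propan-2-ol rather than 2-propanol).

5,8-dichlorooct-6-enoic acid

The longest chain bearing the –COOH group and the multiple bond is 8 carbons long (octane).
The principal characteristic group is a carboxylic acid (terminal –COOH), named with the suffix -oic acid.
The chain contains a C=C double bond, so the unsaturation ending is -ene.
The numbering direction is chosen so that the carboxylic acid carbon is C-1 by definition.
That gives the double bond between C-6 and C-7; chloro groups at C-5 and C-8.
Assembling the pieces gives 5,8-dichlorooct-6-enoic acid.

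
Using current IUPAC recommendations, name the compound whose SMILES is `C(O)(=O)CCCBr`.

The longest carbon chain that includes the –COOH group has 4 carbons, so the parent hydride is butane.
A carboxylic acid (terminal –COOH) is the principal characteristic group, giving the suffix -oic acid.
Choose the numbering such that the carboxylic acid carbon is C-1 by definition.
With this numbering: a bromo group at C-4.
Assembling the pieces gives 4-bromobutanoic acid.

4-bromobutanoic acid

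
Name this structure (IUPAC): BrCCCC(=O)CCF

6-bromo-1-fluorohexan-3-one

Counting along the main chain through the carbonyl gives 6 carbons: the parent is hexane.
The principal characteristic group is a ketone (C=O on an internal carbon), named with the suffix -one.
The numbering direction is chosen so that numbering from this end puts the carbonyl group at C-3 rather than C-4.
With this numbering: the carbonyl at C-3; a bromo group at C-6; a fluoro group at C-1.
The substituents are ordered alphabetically, ignoring any di-/tri- multipliers.
The name is 6-bromo-1-fluorohexan-3-one.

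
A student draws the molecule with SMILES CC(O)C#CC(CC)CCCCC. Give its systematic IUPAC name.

Counting along the main chain through the –OH group and the multiple bond gives 10 carbons: the parent is decane.
An alcohol (–OH) is the principal characteristic group, giving the suffix -ol.
The chain contains a C≡C triple bond, so the unsaturation ending is -yne.
The numbering direction is chosen so that numbering from this end puts the hydroxyl group at C-2 rather than C-9.
With this numbering: the hydroxyl at C-2; the triple bond between C-3 and C-4; an ethyl group at C-5.
The name is 5-ethyldec-3-yn-2-ol.

5-ethyldec-3-yn-2-ol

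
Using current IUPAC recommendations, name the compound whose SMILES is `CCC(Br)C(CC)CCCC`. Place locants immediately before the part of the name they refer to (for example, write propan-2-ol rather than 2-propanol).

3-bromo-4-ethyloctane

The longest continuous carbon chain has 8 atoms, so the parent hydride is octane.
Choose the numbering such that the substituent locant set {3,4} is lower than {5,6} at the first point of difference.
This places a bromo group at C-3; an ethyl group at C-4.
Substituent prefixes are cited in alphabetical order (multiplying prefixes like di-/tri- are ignored for ordering).
Putting it together: 3-bromo-4-ethyloctane.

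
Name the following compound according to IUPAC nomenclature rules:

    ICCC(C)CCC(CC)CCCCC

6-ethyl-1-iodo-3-methylundecane

The longest continuous carbon chain has 11 atoms, so the parent hydride is undecane.
Choose the numbering such that the substituent locant set {1,3,6} is lower than {6,9,11} at the first point of difference.
This places an ethyl group at C-6; an iodo group at C-1; a methyl group at C-3.
Substituent prefixes are cited in alphabetical order (multiplying prefixes like di-/tri- are ignored for ordering).
Assembling the pieces gives 6-ethyl-1-iodo-3-methylundecane.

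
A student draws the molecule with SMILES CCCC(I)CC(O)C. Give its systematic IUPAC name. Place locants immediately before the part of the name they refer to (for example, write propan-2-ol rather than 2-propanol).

4-iodoheptan-2-ol

The longest chain bearing the –OH group is 7 carbons long (heptane).
The principal characteristic group is an alcohol (–OH), named with the suffix -ol.
Choose the numbering such that numbering from this end puts the hydroxyl group at C-2 rather than C-6.
That gives the hydroxyl at C-2; an iodo group at C-4.
The name is 4-iodoheptan-2-ol.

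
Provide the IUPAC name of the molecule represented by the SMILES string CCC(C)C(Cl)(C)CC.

3-chloro-3,4-dimethylhexane

The longest carbon chain is 6 atoms: the parent is hexane.
Number the chain so that the substituent locant set {3,3,4} is lower than {3,4,4} at the first point of difference.
With this numbering: a chloro group at C-3; methyl groups at C-3 and C-4.
Prefixes are listed alphabetically: chloro, methyl.
The name is 3-chloro-3,4-dimethylhexane.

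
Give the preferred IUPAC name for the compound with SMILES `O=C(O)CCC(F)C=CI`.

4-fluoro-6-iodohex-5-enoic acid

Counting along the main chain through the –COOH group and the multiple bond gives 6 carbons: the parent is hexane.
The highest-priority functional group is a carboxylic acid (terminal –COOH), so the name ends in -oic acid.
A C=C double bond in the chain gives the infix -ene-.
Number the chain so that the carboxylic acid carbon is C-1 by definition.
That gives the double bond between C-5 and C-6; a fluoro group at C-4; an iodo group at C-6.
The substituents are ordered alphabetically, ignoring any di-/tri- multipliers.
Assembling the pieces gives 4-fluoro-6-iodohex-5-enoic acid.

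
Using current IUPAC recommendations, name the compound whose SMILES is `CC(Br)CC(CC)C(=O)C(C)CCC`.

The longest chain bearing the carbonyl is 9 carbons long (nonane).
A ketone (C=O on an internal carbon) is the principal characteristic group, giving the suffix -one.
Choose the numbering such that the substituent locant set {2,4,6} is lower than {4,6,8} at the first point of difference.
With this numbering: the carbonyl at C-5; a bromo group at C-2; an ethyl group at C-4; a methyl group at C-6.
Substituent prefixes are cited in alphabetical order (multiplying prefixes like di-/tri- are ignored for ordering).
Putting it together: 2-bromo-4-ethyl-6-methylnonan-5-one.

2-bromo-4-ethyl-6-methylnonan-5-one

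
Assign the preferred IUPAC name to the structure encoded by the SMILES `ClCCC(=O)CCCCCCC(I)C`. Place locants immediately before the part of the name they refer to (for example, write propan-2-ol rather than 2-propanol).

1-chloro-10-iodoundecan-3-one

The longest chain bearing the carbonyl is 11 carbons long (undecane).
A ketone (C=O on an internal carbon) is the principal characteristic group, giving the suffix -one.
Number the chain so that numbering from this end puts the carbonyl group at C-3 rather than C-9.
This places the carbonyl at C-3; a chloro group at C-1; an iodo group at C-10.
Substituent prefixes are cited in alphabetical order (multiplying prefixes like di-/tri- are ignored for ordering).
Putting it together: 1-chloro-10-iodoundecan-3-one.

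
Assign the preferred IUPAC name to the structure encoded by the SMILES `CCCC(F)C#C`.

3-fluorohex-1-yne

The longest carbon chain that includes the multiple bond has 6 carbons, so the parent hydride is hexane.
A C≡C triple bond in the chain gives the infix -yne-.
Choose the numbering such that numbering from this end puts the triple bond at C-1 rather than C-5.
With this numbering: the triple bond between C-1 and C-2; a fluoro group at C-3.
Putting it together: 3-fluorohex-1-yne.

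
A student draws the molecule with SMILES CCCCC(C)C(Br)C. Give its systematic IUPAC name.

The parent chain contains 7 carbons (heptane).
Number the chain so that the substituent locant set {2,3} is lower than {5,6} at the first point of difference.
With this numbering: a bromo group at C-2; a methyl group at C-3.
The substituents are ordered alphabetically, ignoring any di-/tri- multipliers.
Putting it together: 2-bromo-3-methylheptane.

2-bromo-3-methylheptane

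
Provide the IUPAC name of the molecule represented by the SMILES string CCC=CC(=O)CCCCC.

dec-3-en-5-one

Counting along the main chain through the carbonyl and the multiple bond gives 10 carbons: the parent is decane.
A ketone (C=O on an internal carbon) is the principal characteristic group, giving the suffix -one.
The chain contains a C=C double bond, so the unsaturation ending is -ene.
The numbering direction is chosen so that numbering from this end puts the carbonyl group at C-5 rather than C-6.
With this numbering: the carbonyl at C-5; the double bond between C-3 and C-4.
The name is dec-3-en-5-one.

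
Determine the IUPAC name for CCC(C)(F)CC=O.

3-fluoro-3-methylpentanal

Counting along the main chain through the –CHO group gives 5 carbons: the parent is pentane.
The principal characteristic group is an aldehyde (terminal –CHO), named with the suffix -al.
The numbering direction is chosen so that the aldehyde carbon is C-1 by definition.
This places a fluoro group at C-3; a methyl group at C-3.
Substituent prefixes are cited in alphabetical order (multiplying prefixes like di-/tri- are ignored for ordering).
The name is 3-fluoro-3-methylpentanal.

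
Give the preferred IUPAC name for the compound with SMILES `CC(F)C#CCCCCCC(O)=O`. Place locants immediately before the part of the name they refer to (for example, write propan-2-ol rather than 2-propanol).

9-fluorodec-7-ynoic acid

Counting along the main chain through the –COOH group and the multiple bond gives 10 carbons: the parent is decane.
A carboxylic acid (terminal –COOH) is the principal characteristic group, giving the suffix -oic acid.
A C≡C triple bond in the chain gives the infix -yne-.
The numbering direction is chosen so that the carboxylic acid carbon is C-1 by definition.
With this numbering: the triple bond between C-7 and C-8; a fluoro group at C-9.
The name is 9-fluorodec-7-ynoic acid.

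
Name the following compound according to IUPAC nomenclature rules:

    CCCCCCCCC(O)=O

nonanoic acid

The longest chain bearing the –COOH group is 9 carbons long (nonane).
The highest-priority functional group is a carboxylic acid (terminal –COOH), so the name ends in -oic acid.
Choose the numbering such that the carboxylic acid carbon is C-1 by definition.
Putting it together: nonanoic acid.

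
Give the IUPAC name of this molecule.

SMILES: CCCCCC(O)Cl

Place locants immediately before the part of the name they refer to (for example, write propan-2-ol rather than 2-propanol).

1-chlorohexan-1-ol

Counting along the main chain through the –OH group gives 6 carbons: the parent is hexane.
An alcohol (–OH) is the principal characteristic group, giving the suffix -ol.
The numbering direction is chosen so that numbering from this end puts the hydroxyl group at C-1 rather than C-6.
With this numbering: the hydroxyl at C-1; a chloro group at C-1.
Assembling the pieces gives 1-chlorohexan-1-ol.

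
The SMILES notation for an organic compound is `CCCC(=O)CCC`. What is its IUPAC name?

heptan-4-one

Counting along the main chain through the carbonyl gives 7 carbons: the parent is heptane.
The principal characteristic group is a ketone (C=O on an internal carbon), named with the suffix -one.
Numbering from either end gives identical locants here.
This places the carbonyl at C-4.
Putting it together: heptan-4-one.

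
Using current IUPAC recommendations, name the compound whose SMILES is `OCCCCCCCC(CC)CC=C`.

8-ethylundec-10-en-1-ol

Counting along the main chain through the –OH group and the multiple bond gives 11 carbons: the parent is undecane.
The principal characteristic group is an alcohol (–OH), named with the suffix -ol.
There is one C=C double bond, indicated by the ending -ene.
Choose the numbering such that numbering from this end puts the hydroxyl group at C-1 rather than C-11.
That gives the hydroxyl at C-1; the double bond between C-10 and C-11; an ethyl group at C-8.
The name is 8-ethylundec-10-en-1-ol.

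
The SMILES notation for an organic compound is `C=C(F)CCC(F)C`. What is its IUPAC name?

2,5-difluorohex-1-ene

The longest carbon chain that includes the multiple bond has 6 carbons, so the parent hydride is hexane.
There is one C=C double bond, indicated by the ending -ene.
Choose the numbering such that numbering from this end puts the double bond at C-1 rather than C-5.
With this numbering: the double bond between C-1 and C-2; fluoro groups at C-2 and C-5.
The name is 2,5-difluorohex-1-ene.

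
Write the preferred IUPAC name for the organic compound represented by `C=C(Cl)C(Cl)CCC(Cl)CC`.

2,3,6-trichlorooct-1-ene

The longest chain bearing the multiple bond is 8 carbons long (octane).
The chain contains a C=C double bond, so the unsaturation ending is -ene.
The numbering direction is chosen so that numbering from this end puts the double bond at C-1 rather than C-7.
That gives the double bond between C-1 and C-2; chloro groups at C-2 and C-3 and C-6.
Assembling the pieces gives 2,3,6-trichlorooct-1-ene.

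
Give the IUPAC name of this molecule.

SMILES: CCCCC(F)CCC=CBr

1-bromo-5-fluoronon-1-ene

The longest chain bearing the multiple bond is 9 carbons long (nonane).
There is one C=C double bond, indicated by the ending -ene.
The numbering direction is chosen so that numbering from this end puts the double bond at C-1 rather than C-8.
With this numbering: the double bond between C-1 and C-2; a bromo group at C-1; a fluoro group at C-5.
Prefixes are listed alphabetically: bromo, fluoro.
Putting it together: 1-bromo-5-fluoronon-1-ene.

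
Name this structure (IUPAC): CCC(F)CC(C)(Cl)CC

The longest continuous carbon chain has 7 atoms, so the parent hydride is heptane.
The numbering direction is chosen so that the substituent locant set {3,3,5} is lower than {3,5,5} at the first point of difference.
With this numbering: a chloro group at C-3; a fluoro group at C-5; a methyl group at C-3.
Substituent prefixes are cited in alphabetical order (multiplying prefixes like di-/tri- are ignored for ordering).
The name is 3-chloro-5-fluoro-3-methylheptane.

3-chloro-5-fluoro-3-methylheptane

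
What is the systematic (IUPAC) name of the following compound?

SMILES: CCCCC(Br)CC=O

3-bromoheptanal

Counting along the main chain through the –CHO group gives 7 carbons: the parent is heptane.
An aldehyde (terminal –CHO) is the principal characteristic group, giving the suffix -al.
Number the chain so that the aldehyde carbon is C-1 by definition.
This places a bromo group at C-3.
Putting it together: 3-bromoheptanal.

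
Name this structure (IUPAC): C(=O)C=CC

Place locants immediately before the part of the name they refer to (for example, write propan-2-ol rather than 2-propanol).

Counting along the main chain through the –CHO group and the multiple bond gives 4 carbons: the parent is butane.
An aldehyde (terminal –CHO) is the principal characteristic group, giving the suffix -al.
A C=C double bond in the chain gives the infix -ene-.
Number the chain so that the aldehyde carbon is C-1 by definition.
With this numbering: the double bond between C-2 and C-3.
Assembling the pieces gives but-2-enal.

but-2-enal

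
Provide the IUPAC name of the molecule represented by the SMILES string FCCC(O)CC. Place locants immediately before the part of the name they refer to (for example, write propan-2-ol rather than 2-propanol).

1-fluoropentan-3-ol

The longest chain bearing the –OH group is 5 carbons long (pentane).
The highest-priority functional group is an alcohol (–OH), so the name ends in -ol.
Choose the numbering such that the substituent locant set {1} is lower than {5} at the first point of difference.
This places the hydroxyl at C-3; a fluoro group at C-1.
The name is 1-fluoropentan-3-ol.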